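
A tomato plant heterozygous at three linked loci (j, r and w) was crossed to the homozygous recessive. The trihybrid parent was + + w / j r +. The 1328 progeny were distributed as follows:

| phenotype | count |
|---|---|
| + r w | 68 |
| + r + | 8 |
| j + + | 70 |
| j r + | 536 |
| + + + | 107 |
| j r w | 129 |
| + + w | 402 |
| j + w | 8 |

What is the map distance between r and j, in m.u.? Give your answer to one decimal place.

The two rarest classes, j + w and + r +, are the double crossovers. Comparing them with the parentals, only the j allele has switched, so j is the middle locus and the order is r – j – w.
Crossovers in the r–j interval produce the single-crossover classes + r w and j + + (68 + 70 = 138) plus the double crossovers (16).
RF(r–j) = (138 + 16) / 1328 = 154/1328 = 0.1160 → 11.6 m.u.

11.6 m.u.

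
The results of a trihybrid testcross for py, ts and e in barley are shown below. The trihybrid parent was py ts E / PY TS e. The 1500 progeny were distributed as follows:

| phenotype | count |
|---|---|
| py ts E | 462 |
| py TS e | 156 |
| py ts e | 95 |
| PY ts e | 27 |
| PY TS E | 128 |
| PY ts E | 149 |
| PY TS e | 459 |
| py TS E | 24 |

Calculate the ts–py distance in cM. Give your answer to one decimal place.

23.7 cM

The two rarest classes, py TS E and PY ts e, are the double crossovers. Comparing them with the parentals, only the ts allele has switched, so ts is the middle locus and the order is e – ts – py.
Crossovers in the ts–py interval produce the single-crossover classes PY ts E and py TS e (149 + 156 = 305) plus the double crossovers (51).
RF(ts–py) = (305 + 51) / 1500 = 356/1500 = 0.2373 → 23.7 cM.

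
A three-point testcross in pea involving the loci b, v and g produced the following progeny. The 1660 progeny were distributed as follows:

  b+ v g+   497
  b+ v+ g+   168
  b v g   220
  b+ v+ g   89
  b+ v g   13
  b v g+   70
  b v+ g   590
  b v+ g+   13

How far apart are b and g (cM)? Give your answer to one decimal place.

The two most frequent reciprocal classes, b+ v g+ and b v+ g, are the parental types, so the F1 was b+ v g+ / b v+ g.
The two rarest classes, b+ v g and b v+ g+, are the double crossovers. Comparing them with the parentals, only the g allele has switched, so g is the middle locus and the order is b – g – v.
Crossovers in the b–g interval produce the single-crossover classes b v g+ and b+ v+ g (70 + 89 = 159) plus the double crossovers (26).
RF(b–g) = (159 + 26) / 1660 = 185/1660 = 0.1114 → 11.1 cM.

11.1 cM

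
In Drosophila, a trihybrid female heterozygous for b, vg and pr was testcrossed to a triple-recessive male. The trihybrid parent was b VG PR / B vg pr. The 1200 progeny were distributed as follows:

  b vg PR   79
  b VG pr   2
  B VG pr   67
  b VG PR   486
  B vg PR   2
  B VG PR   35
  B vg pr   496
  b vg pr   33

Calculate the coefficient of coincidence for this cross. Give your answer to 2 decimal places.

0.44

The two rarest classes, b VG pr and B vg PR, are the double crossovers. Comparing them with the parentals, only the pr allele has switched, so pr is the middle locus and the order is vg – pr – b.
vg–pr: (146 + 4)/1200 = 0.1250; pr–b: (68 + 4)/1200 = 0.0600.
Expected DCO frequency = 0.1250 × 0.0600 ≈ 0.00750; observed = 4/1200 ≈ 0.00333.
Coefficient of coincidence = 0.00333/0.00750 ≈ 0.44.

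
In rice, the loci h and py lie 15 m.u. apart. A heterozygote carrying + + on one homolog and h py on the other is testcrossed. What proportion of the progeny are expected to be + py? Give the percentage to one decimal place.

A map distance of 15 m.u. corresponds to a recombination frequency of 0.150.
The F1 is + + / h py, so + py is a recombinant gamete class with expected frequency r/2 = 0.150/2 = 0.0750.
That is 0.0750 = 7.5% of the progeny.

7.5%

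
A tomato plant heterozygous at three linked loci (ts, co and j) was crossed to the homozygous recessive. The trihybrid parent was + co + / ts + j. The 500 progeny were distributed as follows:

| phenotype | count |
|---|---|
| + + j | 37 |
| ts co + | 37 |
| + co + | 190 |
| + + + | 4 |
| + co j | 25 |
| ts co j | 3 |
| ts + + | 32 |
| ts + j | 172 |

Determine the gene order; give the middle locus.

co

The two rarest classes, + + + and ts co j, are the double crossovers. Comparing them with the parentals, only the co allele has switched, so co is the middle locus and the order is ts – co – j.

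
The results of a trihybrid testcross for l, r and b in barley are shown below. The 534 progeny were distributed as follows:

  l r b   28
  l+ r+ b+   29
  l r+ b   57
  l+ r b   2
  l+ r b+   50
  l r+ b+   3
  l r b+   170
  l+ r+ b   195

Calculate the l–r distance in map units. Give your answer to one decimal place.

The two most frequent reciprocal classes, l r b+ and l+ r+ b, are the parental types, so the F1 was l r b+ / l+ r+ b.
The two rarest classes, l r+ b+ and l+ r b, are the double crossovers. Comparing them with the parentals, only the r allele has switched, so r is the middle locus and the order is l – r – b.
Crossovers in the l–r interval produce the single-crossover classes l+ r b+ and l r+ b (50 + 57 = 107) plus the double crossovers (5).
RF(l–r) = (107 + 5) / 534 = 112/534 = 0.2097 → 21.0 map units.

21.0 map units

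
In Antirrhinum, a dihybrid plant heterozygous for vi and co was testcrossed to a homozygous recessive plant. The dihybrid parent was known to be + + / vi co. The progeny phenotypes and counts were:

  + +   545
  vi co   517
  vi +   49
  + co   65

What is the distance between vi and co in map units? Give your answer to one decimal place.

9.7 map units

The recombinant classes are + co and vi +: 65 + 49 = 114.
Recombination frequency = 114/1176 = 0.0969 ≈ 9.7%, i.e. 9.7 map units.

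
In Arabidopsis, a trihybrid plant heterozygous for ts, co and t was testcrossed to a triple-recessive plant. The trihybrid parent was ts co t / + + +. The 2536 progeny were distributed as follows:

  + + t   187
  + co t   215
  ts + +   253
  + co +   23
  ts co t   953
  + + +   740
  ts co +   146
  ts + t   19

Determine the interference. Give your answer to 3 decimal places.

The two rarest classes, ts + t and + co +, are the double crossovers. Comparing them with the parentals, only the co allele has switched, so co is the middle locus and the order is t – co – ts.
t–co: (333 + 42)/2536 = 0.1479; co–ts: (468 + 42)/2536 = 0.2011.
Expected DCO frequency = 0.1479 × 0.2011 ≈ 0.02974; observed = 42/2536 ≈ 0.01656.
Coefficient of coincidence = 0.01656/0.02974 ≈ 0.557; interference = 1 − 0.557 = 0.443.

0.443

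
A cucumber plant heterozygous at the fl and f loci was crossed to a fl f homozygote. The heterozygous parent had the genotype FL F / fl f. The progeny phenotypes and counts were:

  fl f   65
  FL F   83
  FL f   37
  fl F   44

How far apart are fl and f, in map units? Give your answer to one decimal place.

The recombinant classes are FL f and fl F: 37 + 44 = 81.
Recombination frequency = 81/229 = 0.3537 ≈ 35.4%, i.e. 35.4 map units.

35.4 map units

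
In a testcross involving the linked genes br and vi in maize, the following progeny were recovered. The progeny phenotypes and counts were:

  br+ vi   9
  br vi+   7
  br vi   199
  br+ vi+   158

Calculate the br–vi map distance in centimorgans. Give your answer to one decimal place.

4.3 centimorgans

The two most frequent classes, br+ vi+ (158) and br vi (199), are the parental types, so the F1 was br+ vi+ / br vi.
The recombinant classes are br+ vi and br vi+: 9 + 7 = 16.
Recombination frequency = 16/373 = 0.0429 ≈ 4.3%, i.e. 4.3 centimorgans.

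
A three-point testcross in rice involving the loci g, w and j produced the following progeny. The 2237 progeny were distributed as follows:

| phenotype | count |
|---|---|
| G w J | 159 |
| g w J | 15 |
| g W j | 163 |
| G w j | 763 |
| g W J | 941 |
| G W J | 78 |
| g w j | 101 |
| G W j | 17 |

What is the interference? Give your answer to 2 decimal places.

The two most frequent reciprocal classes, g W J and G w j, are the parental types, so the F1 was g W J / G w j.
The two rarest classes, g w J and G W j, are the double crossovers. Comparing them with the parentals, only the w allele has switched, so w is the middle locus and the order is g – w – j.
g–w: (179 + 32)/2237 = 0.0943; w–j: (322 + 32)/2237 = 0.1582.
Expected DCO frequency = 0.0943 × 0.1582 ≈ 0.01492; observed = 32/2237 ≈ 0.01430.
Coefficient of coincidence = 0.01430/0.01492 ≈ 0.96; interference = 1 − 0.96 = 0.04.

0.04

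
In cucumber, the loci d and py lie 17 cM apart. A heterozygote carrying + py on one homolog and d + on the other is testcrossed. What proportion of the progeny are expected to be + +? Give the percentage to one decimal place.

A map distance of 17 cM corresponds to a recombination frequency of 0.170.
The F1 is + py / d +, so + + is a recombinant gamete class with expected frequency r/2 = 0.170/2 = 0.0850.
That is 0.0850 = 8.5% of the progeny.

8.5%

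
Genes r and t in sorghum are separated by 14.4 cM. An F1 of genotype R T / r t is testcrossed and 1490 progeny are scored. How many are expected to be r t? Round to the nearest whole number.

A map distance of 14.4 cM corresponds to a recombination frequency of 0.144.
The F1 is R T / r t, so r t is a parental gamete class with expected frequency (1 − r)/2 = 0.856/2 = 0.4280.
Expected number = 0.4280 × 1490 = 637.72 ≈ 638.

638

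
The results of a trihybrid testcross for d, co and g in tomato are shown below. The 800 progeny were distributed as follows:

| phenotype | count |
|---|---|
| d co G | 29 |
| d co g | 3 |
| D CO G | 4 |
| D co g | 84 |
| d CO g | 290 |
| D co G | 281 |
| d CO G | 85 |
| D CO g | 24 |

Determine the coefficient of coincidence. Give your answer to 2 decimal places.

0.53

The two most frequent reciprocal classes, D co G and d CO g, are the parental types, so the F1 was D co G / d CO g.
The two rarest classes, D CO G and d co g, are the double crossovers. Comparing them with the parentals, only the co allele has switched, so co is the middle locus and the order is d – co – g.
d–co: (53 + 7)/800 = 0.0750; co–g: (169 + 7)/800 = 0.2200.
Expected DCO frequency = 0.0750 × 0.2200 ≈ 0.01650; observed = 7/800 ≈ 0.00875.
Coefficient of coincidence = 0.00875/0.01650 ≈ 0.53.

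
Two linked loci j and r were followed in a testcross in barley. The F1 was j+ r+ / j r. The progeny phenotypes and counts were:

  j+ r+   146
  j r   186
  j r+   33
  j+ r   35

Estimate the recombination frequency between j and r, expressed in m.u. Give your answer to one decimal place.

17.0 m.u.

The recombinant classes are j+ r and j r+: 35 + 33 = 68.
Recombination frequency = 68/400 = 0.1700 ≈ 17.0%, i.e. 17.0 m.u.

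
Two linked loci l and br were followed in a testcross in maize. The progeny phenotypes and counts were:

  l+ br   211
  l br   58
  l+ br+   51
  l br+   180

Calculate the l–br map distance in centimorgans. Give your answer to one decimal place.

The two most frequent classes, l+ br (211) and l br+ (180), are the parental types, so the F1 was l+ br / l br+.
The recombinant classes are l+ br+ and l br: 51 + 58 = 109.
Recombination frequency = 109/500 = 0.2180 ≈ 21.8%, i.e. 21.8 centimorgans.

21.8 centimorgans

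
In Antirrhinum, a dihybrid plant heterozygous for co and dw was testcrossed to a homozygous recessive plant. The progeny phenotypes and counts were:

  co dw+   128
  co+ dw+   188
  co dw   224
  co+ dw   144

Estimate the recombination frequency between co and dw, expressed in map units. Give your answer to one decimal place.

The two most frequent classes, co+ dw+ (188) and co dw (224), are the parental types, so the F1 was co+ dw+ / co dw.
The recombinant classes are co+ dw and co dw+: 144 + 128 = 272.
Recombination frequency = 272/684 = 0.3977 ≈ 39.8%, i.e. 39.8 map units.

39.8 map units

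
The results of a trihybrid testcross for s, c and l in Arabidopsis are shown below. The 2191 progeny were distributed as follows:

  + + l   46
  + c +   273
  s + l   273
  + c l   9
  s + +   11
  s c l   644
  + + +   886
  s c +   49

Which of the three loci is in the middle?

s

The two most frequent reciprocal classes, + + + and s c l, are the parental types, so the F1 was + + + / s c l.
The two rarest classes, s + + and + c l, are the double crossovers. Comparing them with the parentals, only the s allele has switched, so s is the middle locus and the order is l – s – c.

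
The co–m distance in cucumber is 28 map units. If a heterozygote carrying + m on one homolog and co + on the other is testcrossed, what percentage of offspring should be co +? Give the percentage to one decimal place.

36.0%

A map distance of 28 map units corresponds to a recombination frequency of 0.280.
The F1 is + m / co +, so co + is a parental gamete class with expected frequency (1 − r)/2 = 0.720/2 = 0.3600.
That is 0.3600 = 36.0% of the progeny.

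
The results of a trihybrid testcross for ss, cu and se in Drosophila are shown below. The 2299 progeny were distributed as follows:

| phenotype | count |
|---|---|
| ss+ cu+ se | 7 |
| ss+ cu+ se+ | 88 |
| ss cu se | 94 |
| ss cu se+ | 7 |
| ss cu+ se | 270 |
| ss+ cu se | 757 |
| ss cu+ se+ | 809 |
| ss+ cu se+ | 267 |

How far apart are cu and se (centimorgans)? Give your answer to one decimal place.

24.0 centimorgans

The two most frequent reciprocal classes, ss+ cu se and ss cu+ se+, are the parental types, so the F1 was ss+ cu se / ss cu+ se+.
The two rarest classes, ss+ cu+ se and ss cu se+, are the double crossovers. Comparing them with the parentals, only the cu allele has switched, so cu is the middle locus and the order is ss – cu – se.
Crossovers in the cu–se interval produce the single-crossover classes ss+ cu se+ and ss cu+ se (267 + 270 = 537) plus the double crossovers (14).
RF(cu–se) = (537 + 14) / 2299 = 551/2299 = 0.2397 → 24.0 centimorgans.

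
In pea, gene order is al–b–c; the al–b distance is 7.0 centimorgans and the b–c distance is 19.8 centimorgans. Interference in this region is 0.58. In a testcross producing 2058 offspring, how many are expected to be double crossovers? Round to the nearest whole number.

12

Map distances give recombination frequencies of 0.070 and 0.198 for the two intervals.
With interference 0.58 (so coincidence = 0.42), expected double-crossover frequency = 0.070 × 0.198 × 0.42 = 0.00582.
Expected number = 0.00582 × 2058 = 11.98 ≈ 12.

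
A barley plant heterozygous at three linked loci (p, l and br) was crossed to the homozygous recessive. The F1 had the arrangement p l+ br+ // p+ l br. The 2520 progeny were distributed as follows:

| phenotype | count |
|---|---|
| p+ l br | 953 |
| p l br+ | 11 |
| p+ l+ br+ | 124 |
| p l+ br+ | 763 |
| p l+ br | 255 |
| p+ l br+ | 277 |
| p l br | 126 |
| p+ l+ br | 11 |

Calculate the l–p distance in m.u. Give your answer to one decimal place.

The two rarest classes, p l br+ and p+ l+ br, are the double crossovers. Comparing them with the parentals, only the l allele has switched, so l is the middle locus and the order is p – l – br.
Crossovers in the p–l interval produce the single-crossover classes p+ l+ br+ and p l br (124 + 126 = 250) plus the double crossovers (22).
RF(p–l) = (250 + 22) / 2520 = 272/2520 = 0.1079 → 10.8 m.u.

10.8 m.u.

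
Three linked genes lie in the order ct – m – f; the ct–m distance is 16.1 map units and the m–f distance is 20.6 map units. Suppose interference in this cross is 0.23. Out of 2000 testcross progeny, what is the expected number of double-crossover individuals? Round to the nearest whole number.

Map distances give recombination frequencies of 0.161 and 0.206 for the two intervals.
With interference 0.23 (so coincidence = 0.77), expected double-crossover frequency = 0.161 × 0.206 × 0.77 = 0.02554.
Expected number = 0.02554 × 2000 = 51.08 ≈ 51.

51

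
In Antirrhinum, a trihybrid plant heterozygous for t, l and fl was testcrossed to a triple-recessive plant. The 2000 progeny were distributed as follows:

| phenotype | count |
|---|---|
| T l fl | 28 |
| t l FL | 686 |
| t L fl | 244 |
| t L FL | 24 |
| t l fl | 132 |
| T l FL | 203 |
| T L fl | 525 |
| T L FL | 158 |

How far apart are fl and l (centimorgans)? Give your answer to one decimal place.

17.1 centimorgans

The two most frequent reciprocal classes, T L fl and t l FL, are the parental types, so the F1 was T L fl / t l FL.
The two rarest classes, T l fl and t L FL, are the double crossovers. Comparing them with the parentals, only the l allele has switched, so l is the middle locus and the order is fl – l – t.
Crossovers in the fl–l interval produce the single-crossover classes T L FL and t l fl (158 + 132 = 290) plus the double crossovers (52).
RF(fl–l) = (290 + 52) / 2000 = 342/2000 = 0.1710 → 17.1 centimorgans.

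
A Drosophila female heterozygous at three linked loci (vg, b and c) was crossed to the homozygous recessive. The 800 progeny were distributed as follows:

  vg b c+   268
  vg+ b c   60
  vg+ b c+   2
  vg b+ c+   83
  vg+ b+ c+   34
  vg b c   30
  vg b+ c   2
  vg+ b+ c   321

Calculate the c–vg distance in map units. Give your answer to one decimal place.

The two most frequent reciprocal classes, vg+ b+ c and vg b c+, are the parental types, so the F1 was vg+ b+ c / vg b c+.
The two rarest classes, vg b+ c and vg+ b c+, are the double crossovers. Comparing them with the parentals, only the vg allele has switched, so vg is the middle locus and the order is c – vg – b.
Crossovers in the c–vg interval produce the single-crossover classes vg+ b+ c+ and vg b c (34 + 30 = 64) plus the double crossovers (4).
RF(c–vg) = (64 + 4) / 800 = 68/800 = 0.0850 → 8.5 map units.

8.5 map units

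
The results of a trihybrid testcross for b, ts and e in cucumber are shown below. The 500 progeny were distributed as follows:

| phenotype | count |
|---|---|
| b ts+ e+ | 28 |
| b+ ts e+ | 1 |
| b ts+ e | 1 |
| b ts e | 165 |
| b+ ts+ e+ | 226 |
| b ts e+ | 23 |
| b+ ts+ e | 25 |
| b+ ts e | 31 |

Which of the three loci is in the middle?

ts

The two most frequent reciprocal classes, b ts e and b+ ts+ e+, are the parental types, so the F1 was b ts e / b+ ts+ e+.
The two rarest classes, b ts+ e and b+ ts e+, are the double crossovers. Comparing them with the parentals, only the ts allele has switched, so ts is the middle locus and the order is b – ts – e.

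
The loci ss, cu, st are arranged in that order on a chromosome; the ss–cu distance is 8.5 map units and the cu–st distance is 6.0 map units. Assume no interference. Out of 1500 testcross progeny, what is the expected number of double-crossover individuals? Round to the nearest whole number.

Map distances give recombination frequencies of 0.085 and 0.060 for the two intervals.
With no interference, expected double-crossover frequency = 0.085 × 0.060 = 0.00510.
Expected number = 0.00510 × 1500 = 7.65 ≈ 8.

8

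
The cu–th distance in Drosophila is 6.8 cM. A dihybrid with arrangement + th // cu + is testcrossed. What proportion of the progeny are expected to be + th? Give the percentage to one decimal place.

A map distance of 6.8 cM corresponds to a recombination frequency of 0.068.
The F1 is + th / cu +, so + th is a parental gamete class with expected frequency (1 − r)/2 = 0.932/2 = 0.4660.
That is 0.4660 = 46.6% of the progeny.

46.6%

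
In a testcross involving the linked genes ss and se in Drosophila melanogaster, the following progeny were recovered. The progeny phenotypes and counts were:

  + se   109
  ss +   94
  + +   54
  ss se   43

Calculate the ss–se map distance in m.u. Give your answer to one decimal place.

The two most frequent classes, + se (109) and ss + (94), are the parental types, so the F1 was + se / ss +.
The recombinant classes are + + and ss se: 54 + 43 = 97.
Recombination frequency = 97/300 = 0.3233 ≈ 32.3%, i.e. 32.3 m.u.

32.3 m.u.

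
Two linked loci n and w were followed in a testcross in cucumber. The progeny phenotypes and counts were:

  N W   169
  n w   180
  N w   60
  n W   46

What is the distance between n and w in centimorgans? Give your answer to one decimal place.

The two most frequent classes, N W (169) and n w (180), are the parental types, so the F1 was N W / n w.
The recombinant classes are N w and n W: 60 + 46 = 106.
Recombination frequency = 106/455 = 0.2330 ≈ 23.3%, i.e. 23.3 centimorgans.

23.3 centimorgans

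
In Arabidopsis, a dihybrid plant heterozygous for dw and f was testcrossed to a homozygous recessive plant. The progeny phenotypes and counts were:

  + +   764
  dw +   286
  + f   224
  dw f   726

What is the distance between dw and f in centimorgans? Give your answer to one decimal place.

25.5 centimorgans

The two most frequent classes, + + (764) and dw f (726), are the parental types, so the F1 was + + / dw f.
The recombinant classes are + f and dw +: 224 + 286 = 510.
Recombination frequency = 510/2000 = 0.2550 ≈ 25.5%, i.e. 25.5 centimorgans.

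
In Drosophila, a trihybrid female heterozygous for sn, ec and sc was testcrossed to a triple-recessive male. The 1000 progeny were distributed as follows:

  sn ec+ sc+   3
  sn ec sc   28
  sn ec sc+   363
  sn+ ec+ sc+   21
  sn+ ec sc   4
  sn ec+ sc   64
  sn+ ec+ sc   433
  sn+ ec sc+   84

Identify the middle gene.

ec

The two most frequent reciprocal classes, sn ec sc+ and sn+ ec+ sc, are the parental types, so the F1 was sn ec sc+ / sn+ ec+ sc.
The two rarest classes, sn ec+ sc+ and sn+ ec sc, are the double crossovers. Comparing them with the parentals, only the ec allele has switched, so ec is the middle locus and the order is sc – ec – sn.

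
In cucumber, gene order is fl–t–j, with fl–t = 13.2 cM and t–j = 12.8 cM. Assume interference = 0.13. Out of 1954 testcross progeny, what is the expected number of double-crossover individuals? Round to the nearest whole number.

29

Map distances give recombination frequencies of 0.132 and 0.128 for the two intervals.
With interference 0.13 (so coincidence = 0.87), expected double-crossover frequency = 0.132 × 0.128 × 0.87 = 0.01470.
Expected number = 0.01470 × 1954 = 28.72 ≈ 29.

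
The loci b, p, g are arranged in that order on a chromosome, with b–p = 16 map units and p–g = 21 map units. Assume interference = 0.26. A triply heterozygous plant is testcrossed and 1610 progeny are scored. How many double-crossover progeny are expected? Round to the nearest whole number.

40

Map distances give recombination frequencies of 0.160 and 0.210 for the two intervals.
With interference 0.26 (so coincidence = 0.74), expected double-crossover frequency = 0.160 × 0.210 × 0.74 = 0.02486.
Expected number = 0.02486 × 1610 = 40.03 ≈ 40.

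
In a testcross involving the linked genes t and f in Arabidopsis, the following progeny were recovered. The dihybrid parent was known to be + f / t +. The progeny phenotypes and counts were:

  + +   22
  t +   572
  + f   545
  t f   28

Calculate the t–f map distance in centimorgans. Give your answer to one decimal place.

4.3 centimorgans

The recombinant classes are + + and t f: 22 + 28 = 50.
Recombination frequency = 50/1167 = 0.0428 ≈ 4.3%, i.e. 4.3 centimorgans.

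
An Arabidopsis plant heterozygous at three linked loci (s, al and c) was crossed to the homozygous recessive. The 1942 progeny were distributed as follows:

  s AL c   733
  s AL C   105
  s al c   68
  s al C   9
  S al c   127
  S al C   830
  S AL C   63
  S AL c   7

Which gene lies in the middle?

The two most frequent reciprocal classes, S al C and s AL c, are the parental types, so the F1 was S al C / s AL c.
The two rarest classes, s al C and S AL c, are the double crossovers. Comparing them with the parentals, only the s allele has switched, so s is the middle locus and the order is c – s – al.

s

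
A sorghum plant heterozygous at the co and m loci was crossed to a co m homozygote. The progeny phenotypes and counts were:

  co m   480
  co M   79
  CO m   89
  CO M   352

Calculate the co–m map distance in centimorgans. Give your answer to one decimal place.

The two most frequent classes, CO M (352) and co m (480), are the parental types, so the F1 was CO M / co m.
The recombinant classes are CO m and co M: 89 + 79 = 168.
Recombination frequency = 168/1000 = 0.1680 ≈ 16.8%, i.e. 16.8 centimorgans.

16.8 centimorgans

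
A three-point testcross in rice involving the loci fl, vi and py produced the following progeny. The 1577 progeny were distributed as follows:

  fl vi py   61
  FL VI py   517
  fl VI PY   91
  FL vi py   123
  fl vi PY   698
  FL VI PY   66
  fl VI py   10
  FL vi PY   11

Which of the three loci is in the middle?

fl

The two most frequent reciprocal classes, fl vi PY and FL VI py, are the parental types, so the F1 was fl vi PY / FL VI py.
The two rarest classes, FL vi PY and fl VI py, are the double crossovers. Comparing them with the parentals, only the fl allele has switched, so fl is the middle locus and the order is vi – fl – py.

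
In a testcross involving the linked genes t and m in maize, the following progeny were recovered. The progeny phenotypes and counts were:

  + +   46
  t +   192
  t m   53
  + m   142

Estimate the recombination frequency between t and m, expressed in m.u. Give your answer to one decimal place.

22.9 m.u.

The two most frequent classes, + m (142) and t + (192), are the parental types, so the F1 was + m / t +.
The recombinant classes are + + and t m: 46 + 53 = 99.
Recombination frequency = 99/433 = 0.2286 ≈ 22.9%, i.e. 22.9 m.u.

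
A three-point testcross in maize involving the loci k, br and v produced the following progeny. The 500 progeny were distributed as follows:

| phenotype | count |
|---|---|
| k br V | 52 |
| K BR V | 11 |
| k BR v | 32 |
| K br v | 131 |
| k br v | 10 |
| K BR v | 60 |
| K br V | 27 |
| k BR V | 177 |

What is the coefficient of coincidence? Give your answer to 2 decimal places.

0.99

The two most frequent reciprocal classes, K br v and k BR V, are the parental types, so the F1 was K br v / k BR V.
The two rarest classes, k br v and K BR V, are the double crossovers. Comparing them with the parentals, only the k allele has switched, so k is the middle locus and the order is v – k – br.
v–k: (59 + 21)/500 = 0.1600; k–br: (112 + 21)/500 = 0.2660.
Expected DCO frequency = 0.1600 × 0.2660 ≈ 0.04256; observed = 21/500 ≈ 0.04200.
Coefficient of coincidence = 0.04200/0.04256 ≈ 0.99.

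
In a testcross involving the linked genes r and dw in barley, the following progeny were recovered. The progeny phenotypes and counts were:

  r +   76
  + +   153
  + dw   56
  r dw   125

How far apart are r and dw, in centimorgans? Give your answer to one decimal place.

The two most frequent classes, + + (153) and r dw (125), are the parental types, so the F1 was + + / r dw.
The recombinant classes are + dw and r +: 56 + 76 = 132.
Recombination frequency = 132/410 = 0.3220 ≈ 32.2%, i.e. 32.2 centimorgans.

32.2 centimorgans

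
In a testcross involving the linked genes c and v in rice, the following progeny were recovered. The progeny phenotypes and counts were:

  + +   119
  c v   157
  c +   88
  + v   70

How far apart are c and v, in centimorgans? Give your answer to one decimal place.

The two most frequent classes, + + (119) and c v (157), are the parental types, so the F1 was + + / c v.
The recombinant classes are + v and c +: 70 + 88 = 158.
Recombination frequency = 158/434 = 0.3641 ≈ 36.4%, i.e. 36.4 centimorgans.

36.4 centimorgans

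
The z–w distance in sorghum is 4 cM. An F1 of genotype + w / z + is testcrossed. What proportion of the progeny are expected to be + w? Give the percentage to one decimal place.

48.0%

A map distance of 4 cM corresponds to a recombination frequency of 0.040.
The F1 is + w / z +, so + w is a parental gamete class with expected frequency (1 − r)/2 = 0.960/2 = 0.4800.
That is 0.4800 = 48.0% of the progeny.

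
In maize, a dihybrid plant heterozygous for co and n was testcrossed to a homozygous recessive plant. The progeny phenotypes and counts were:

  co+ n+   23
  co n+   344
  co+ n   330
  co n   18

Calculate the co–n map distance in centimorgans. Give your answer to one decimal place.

The two most frequent classes, co+ n (330) and co n+ (344), are the parental types, so the F1 was co+ n / co n+.
The recombinant classes are co+ n+ and co n: 23 + 18 = 41.
Recombination frequency = 41/715 = 0.0573 ≈ 5.7%, i.e. 5.7 centimorgans.

5.7 centimorgans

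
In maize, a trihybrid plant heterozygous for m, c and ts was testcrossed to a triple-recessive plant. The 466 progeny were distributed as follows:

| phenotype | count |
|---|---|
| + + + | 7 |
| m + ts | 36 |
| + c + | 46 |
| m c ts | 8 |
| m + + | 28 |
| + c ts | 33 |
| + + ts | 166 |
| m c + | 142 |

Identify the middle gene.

ts

The two most frequent reciprocal classes, + + ts and m c +, are the parental types, so the F1 was + + ts / m c +.
The two rarest classes, + + + and m c ts, are the double crossovers. Comparing them with the parentals, only the ts allele has switched, so ts is the middle locus and the order is c – ts – m.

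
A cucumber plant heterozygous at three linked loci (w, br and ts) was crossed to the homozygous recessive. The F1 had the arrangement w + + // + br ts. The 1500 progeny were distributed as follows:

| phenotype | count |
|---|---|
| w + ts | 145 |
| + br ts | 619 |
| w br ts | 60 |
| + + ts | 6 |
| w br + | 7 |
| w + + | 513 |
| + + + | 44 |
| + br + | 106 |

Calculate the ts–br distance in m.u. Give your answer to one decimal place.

The two rarest classes, w br + and + + ts, are the double crossovers. Comparing them with the parentals, only the br allele has switched, so br is the middle locus and the order is ts – br – w.
Crossovers in the ts–br interval produce the single-crossover classes w + ts and + br + (145 + 106 = 251) plus the double crossovers (13).
RF(ts–br) = (251 + 13) / 1500 = 264/1500 = 0.1760 → 17.6 m.u.

17.6 m.u.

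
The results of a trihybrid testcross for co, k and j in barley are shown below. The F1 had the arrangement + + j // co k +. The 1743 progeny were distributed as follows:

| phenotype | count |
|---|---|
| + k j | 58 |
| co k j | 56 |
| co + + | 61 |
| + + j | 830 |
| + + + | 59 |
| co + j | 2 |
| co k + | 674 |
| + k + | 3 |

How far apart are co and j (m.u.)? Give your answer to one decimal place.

The two rarest classes, co + j and + k +, are the double crossovers. Comparing them with the parentals, only the co allele has switched, so co is the middle locus and the order is k – co – j.
Crossovers in the co–j interval produce the single-crossover classes + + + and co k j (59 + 56 = 115) plus the double crossovers (5).
RF(co–j) = (115 + 5) / 1743 = 120/1743 = 0.0688 → 6.9 m.u.

6.9 m.u.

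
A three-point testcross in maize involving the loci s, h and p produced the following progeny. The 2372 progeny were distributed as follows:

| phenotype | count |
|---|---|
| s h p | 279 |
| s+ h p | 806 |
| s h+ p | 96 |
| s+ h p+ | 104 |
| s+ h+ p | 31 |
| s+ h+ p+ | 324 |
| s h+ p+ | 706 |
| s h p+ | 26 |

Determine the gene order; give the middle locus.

h

The two most frequent reciprocal classes, s h+ p+ and s+ h p, are the parental types, so the F1 was s h+ p+ / s+ h p.
The two rarest classes, s h p+ and s+ h+ p, are the double crossovers. Comparing them with the parentals, only the h allele has switched, so h is the middle locus and the order is p – h – s.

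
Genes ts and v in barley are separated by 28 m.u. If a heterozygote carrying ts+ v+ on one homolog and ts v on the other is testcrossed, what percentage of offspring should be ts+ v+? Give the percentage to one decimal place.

A map distance of 28 m.u. corresponds to a recombination frequency of 0.280.
The F1 is ts+ v+ / ts v, so ts+ v+ is a parental gamete class with expected frequency (1 − r)/2 = 0.720/2 = 0.3600.
That is 0.3600 = 36.0% of the progeny.

36.0%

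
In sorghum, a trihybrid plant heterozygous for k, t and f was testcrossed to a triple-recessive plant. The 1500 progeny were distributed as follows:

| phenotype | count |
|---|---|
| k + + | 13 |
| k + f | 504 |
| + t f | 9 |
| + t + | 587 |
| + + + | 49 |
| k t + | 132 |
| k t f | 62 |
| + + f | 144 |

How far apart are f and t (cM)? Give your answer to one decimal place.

8.9 cM

The two most frequent reciprocal classes, + t + and k + f, are the parental types, so the F1 was + t + / k + f.
The two rarest classes, + t f and k + +, are the double crossovers. Comparing them with the parentals, only the f allele has switched, so f is the middle locus and the order is k – f – t.
Crossovers in the f–t interval produce the single-crossover classes + + + and k t f (49 + 62 = 111) plus the double crossovers (22).
RF(f–t) = (111 + 22) / 1500 = 133/1500 = 0.0887 → 8.9 cM.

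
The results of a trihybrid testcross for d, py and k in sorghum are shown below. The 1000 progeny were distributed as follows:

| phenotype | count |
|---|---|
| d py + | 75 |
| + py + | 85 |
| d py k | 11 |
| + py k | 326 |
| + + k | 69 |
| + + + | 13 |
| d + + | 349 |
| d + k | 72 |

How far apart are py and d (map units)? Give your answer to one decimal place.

16.8 map units

The two most frequent reciprocal classes, + py k and d + +, are the parental types, so the F1 was + py k / d + +.
The two rarest classes, d py k and + + +, are the double crossovers. Comparing them with the parentals, only the d allele has switched, so d is the middle locus and the order is k – d – py.
Crossovers in the d–py interval produce the single-crossover classes + + k and d py + (69 + 75 = 144) plus the double crossovers (24).
RF(d–py) = (144 + 24) / 1000 = 168/1000 = 0.1680 → 16.8 map units.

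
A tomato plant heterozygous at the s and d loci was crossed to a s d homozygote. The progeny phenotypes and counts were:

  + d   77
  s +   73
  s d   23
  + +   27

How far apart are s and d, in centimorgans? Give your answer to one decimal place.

The two most frequent classes, + d (77) and s + (73), are the parental types, so the F1 was + d / s +.
The recombinant classes are + + and s d: 27 + 23 = 50.
Recombination frequency = 50/200 = 0.2500 ≈ 25.0%, i.e. 25.0 centimorgans.

25.0 centimorgans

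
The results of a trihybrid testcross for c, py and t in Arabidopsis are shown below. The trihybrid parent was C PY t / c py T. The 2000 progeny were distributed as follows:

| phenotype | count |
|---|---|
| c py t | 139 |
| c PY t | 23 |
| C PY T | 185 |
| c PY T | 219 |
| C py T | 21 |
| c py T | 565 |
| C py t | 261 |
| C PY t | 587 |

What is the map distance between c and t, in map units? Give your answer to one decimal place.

The two rarest classes, c PY t and C py T, are the double crossovers. Comparing them with the parentals, only the c allele has switched, so c is the middle locus and the order is py – c – t.
Crossovers in the c–t interval produce the single-crossover classes C PY T and c py t (185 + 139 = 324) plus the double crossovers (44).
RF(c–t) = (324 + 44) / 2000 = 368/2000 = 0.1840 → 18.4 map units.

18.4 map units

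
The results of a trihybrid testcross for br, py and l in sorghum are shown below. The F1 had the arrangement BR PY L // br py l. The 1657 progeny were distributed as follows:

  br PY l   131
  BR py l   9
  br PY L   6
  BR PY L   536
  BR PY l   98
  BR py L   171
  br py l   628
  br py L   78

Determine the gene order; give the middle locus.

The two rarest classes, br PY L and BR py l, are the double crossovers. Comparing them with the parentals, only the br allele has switched, so br is the middle locus and the order is py – br – l.

br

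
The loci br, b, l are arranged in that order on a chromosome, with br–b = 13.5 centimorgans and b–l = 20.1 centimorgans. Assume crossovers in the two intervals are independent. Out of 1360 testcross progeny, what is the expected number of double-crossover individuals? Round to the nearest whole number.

Map distances give recombination frequencies of 0.135 and 0.201 for the two intervals.
With no interference, expected double-crossover frequency = 0.135 × 0.201 = 0.02714.
Expected number = 0.02714 × 1360 = 36.90 ≈ 37.

37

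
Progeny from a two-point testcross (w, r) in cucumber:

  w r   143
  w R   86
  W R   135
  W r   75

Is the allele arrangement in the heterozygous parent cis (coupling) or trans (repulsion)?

cis

The two most frequent classes are W R (135) and w r (143); these are the parental (non-recombinant) types.
So the F1 carried W R on one chromosome and w r on the other — the recessive alleles are on the same chromosome (cis / coupling).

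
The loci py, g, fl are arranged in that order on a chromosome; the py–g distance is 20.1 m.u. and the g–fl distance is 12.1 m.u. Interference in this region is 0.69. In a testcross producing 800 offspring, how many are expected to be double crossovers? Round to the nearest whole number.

Map distances give recombination frequencies of 0.201 and 0.121 for the two intervals.
With interference 0.69 (so coincidence = 0.31), expected double-crossover frequency = 0.201 × 0.121 × 0.31 = 0.00754.
Expected number = 0.00754 × 800 = 6.03 ≈ 6.

6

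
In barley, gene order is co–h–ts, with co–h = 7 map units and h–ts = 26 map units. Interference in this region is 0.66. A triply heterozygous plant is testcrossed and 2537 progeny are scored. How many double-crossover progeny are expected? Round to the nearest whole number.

Map distances give recombination frequencies of 0.070 and 0.260 for the two intervals.
With interference 0.66 (so coincidence = 0.34), expected double-crossover frequency = 0.070 × 0.260 × 0.34 = 0.00619.
Expected number = 0.00619 × 2537 = 15.70 ≈ 16.

16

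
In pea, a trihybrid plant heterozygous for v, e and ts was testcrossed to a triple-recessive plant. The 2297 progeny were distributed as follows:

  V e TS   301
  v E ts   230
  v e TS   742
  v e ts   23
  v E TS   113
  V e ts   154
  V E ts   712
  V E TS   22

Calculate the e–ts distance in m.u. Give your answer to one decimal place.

The two most frequent reciprocal classes, V E ts and v e TS, are the parental types, so the F1 was V E ts / v e TS.
The two rarest classes, V E TS and v e ts, are the double crossovers. Comparing them with the parentals, only the ts allele has switched, so ts is the middle locus and the order is v – ts – e.
Crossovers in the ts–e interval produce the single-crossover classes V e ts and v E TS (154 + 113 = 267) plus the double crossovers (45).
RF(ts–e) = (267 + 45) / 2297 = 312/2297 = 0.1358 → 13.6 m.u.

13.6 m.u.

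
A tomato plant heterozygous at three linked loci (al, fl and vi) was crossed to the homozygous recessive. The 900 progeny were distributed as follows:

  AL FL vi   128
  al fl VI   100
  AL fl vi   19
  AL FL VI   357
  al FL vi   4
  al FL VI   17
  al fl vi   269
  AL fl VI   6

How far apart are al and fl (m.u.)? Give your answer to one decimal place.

The two most frequent reciprocal classes, al fl vi and AL FL VI, are the parental types, so the F1 was al fl vi / AL FL VI.
The two rarest classes, al FL vi and AL fl VI, are the double crossovers. Comparing them with the parentals, only the fl allele has switched, so fl is the middle locus and the order is al – fl – vi.
Crossovers in the al–fl interval produce the single-crossover classes AL fl vi and al FL VI (19 + 17 = 36) plus the double crossovers (10).
RF(al–fl) = (36 + 10) / 900 = 46/900 = 0.0511 → 5.1 m.u.

5.1 m.u.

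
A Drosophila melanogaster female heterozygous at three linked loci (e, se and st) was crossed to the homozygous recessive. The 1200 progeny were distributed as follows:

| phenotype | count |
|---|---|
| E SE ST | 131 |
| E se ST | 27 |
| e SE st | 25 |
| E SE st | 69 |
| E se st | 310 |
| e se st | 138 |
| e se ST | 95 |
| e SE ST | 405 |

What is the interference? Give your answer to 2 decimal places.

The two most frequent reciprocal classes, e SE ST and E se st, are the parental types, so the F1 was e SE ST / E se st.
The two rarest classes, e SE st and E se ST, are the double crossovers. Comparing them with the parentals, only the st allele has switched, so st is the middle locus and the order is e – st – se.
e–st: (269 + 52)/1200 = 0.2675; st–se: (164 + 52)/1200 = 0.1800.
Expected DCO frequency = 0.2675 × 0.1800 ≈ 0.04815; observed = 52/1200 ≈ 0.04333.
Coefficient of coincidence = 0.04333/0.04815 ≈ 0.90; interference = 1 − 0.90 = 0.10.

0.10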